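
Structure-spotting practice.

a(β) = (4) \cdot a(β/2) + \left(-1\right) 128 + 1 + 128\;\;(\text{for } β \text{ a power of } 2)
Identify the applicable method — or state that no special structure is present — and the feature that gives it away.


Technique: the master substitution — the argument contracts 2-fold per step: reindex β exponentially and solve the linear recurrence in the new index.


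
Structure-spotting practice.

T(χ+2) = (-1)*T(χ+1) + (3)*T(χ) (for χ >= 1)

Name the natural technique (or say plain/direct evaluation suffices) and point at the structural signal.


Technique: the characteristic-root method — linear, homogeneous, constant coefficients: solutions of the form r^χ exist — find the roots of the characteristic polynomial.


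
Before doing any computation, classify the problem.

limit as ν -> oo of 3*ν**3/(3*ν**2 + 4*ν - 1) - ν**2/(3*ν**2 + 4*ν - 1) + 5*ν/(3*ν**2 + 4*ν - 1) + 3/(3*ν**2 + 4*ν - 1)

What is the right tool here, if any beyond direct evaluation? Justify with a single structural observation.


Method: dominant-term comparison — as ν grows, only the highest-degree terms matter — compare leading terms and read the limit off. Differentiating the expression as a single quotient would eventually settle it as well; matching dominant growth settles it immediately.


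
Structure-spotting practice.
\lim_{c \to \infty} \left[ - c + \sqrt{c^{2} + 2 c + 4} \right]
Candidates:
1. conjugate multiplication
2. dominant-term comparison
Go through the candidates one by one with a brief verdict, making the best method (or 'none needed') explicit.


Best approach: conjugate multiplication — this difference gives up after one conjugate multiplication — the radical structure cancels against its conjugate.
- conjugate multiplication: applicable, and directly so.
- dominant-term comparison — no dominant power emerges to decide the limit by degree comparison.


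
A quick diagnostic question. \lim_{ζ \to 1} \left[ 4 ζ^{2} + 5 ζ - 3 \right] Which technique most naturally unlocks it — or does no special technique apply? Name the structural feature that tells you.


Technique: no special technique — the expression is continuous at the evaluation point — substitute directly; no indeterminate form appears.


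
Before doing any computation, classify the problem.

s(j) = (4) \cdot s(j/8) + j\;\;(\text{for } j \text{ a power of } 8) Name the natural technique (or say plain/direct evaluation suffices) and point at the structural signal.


Technique: the master substitution — the argument contracts 8-fold per step: reindex j exponentially and solve the linear recurrence in the new index.


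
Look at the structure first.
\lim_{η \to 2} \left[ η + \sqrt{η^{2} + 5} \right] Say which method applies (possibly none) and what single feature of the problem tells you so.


Method: no special technique — the expression is continuous at 2 — substitute and evaluate; no indeterminate form appears.


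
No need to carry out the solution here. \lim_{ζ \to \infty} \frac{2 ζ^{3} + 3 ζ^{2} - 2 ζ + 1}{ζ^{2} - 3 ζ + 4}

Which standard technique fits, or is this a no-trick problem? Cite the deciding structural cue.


Diagnosis: dominant-term comparison — divide by the highest power of ζ present: lower-order terms vanish and the dominant ratio remains. As a single quotient, the ∞/∞ shape would yield to repeated differentiation as well — the growth comparison gets there in one look.


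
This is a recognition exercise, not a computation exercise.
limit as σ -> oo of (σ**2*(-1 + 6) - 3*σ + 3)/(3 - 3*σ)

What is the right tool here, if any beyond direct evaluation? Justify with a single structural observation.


Method: dominant-term comparison — as σ grows, only the highest-degree terms matter — compare leading terms and read the limit off. l'Hôpital's at-infinity variant applies to the expression viewed as a single quotient; the leading-term comparison is the direct route.


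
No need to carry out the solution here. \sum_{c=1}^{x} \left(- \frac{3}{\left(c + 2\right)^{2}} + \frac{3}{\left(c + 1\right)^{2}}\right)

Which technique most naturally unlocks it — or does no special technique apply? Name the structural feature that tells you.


Diagnosis: telescoping — this sum is a zipper: each term contributes \frac{3}{\left(c + 1\right)^{2}} and removes the next index's value, which the following term puts back, closing term by term.


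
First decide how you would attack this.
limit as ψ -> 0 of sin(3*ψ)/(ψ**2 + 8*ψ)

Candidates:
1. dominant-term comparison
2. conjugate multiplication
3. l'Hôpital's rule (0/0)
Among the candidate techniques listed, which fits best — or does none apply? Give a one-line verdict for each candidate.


Diagnosis: l'Hôpital's rule (0/0) — numerator and denominator both vanish at 0 — a genuine 0/0 form, which is exactly when l'Hôpital applies. The standard small-argument limits would also carry it; the rule is the systematic route.
- dominant-term comparison: this limit is not decided by comparing polynomial growth at infinity.
- conjugate multiplication: the conjugate move applies to radical differences, which this is not.
- l'Hôpital's rule (0/0): yes, a natural case for it.


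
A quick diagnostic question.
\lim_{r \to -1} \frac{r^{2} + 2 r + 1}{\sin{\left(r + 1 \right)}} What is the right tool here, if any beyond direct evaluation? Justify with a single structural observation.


Method: l'Hôpital's rule (0/0) — substituting -1 gives 0 over 0; differentiate top and bottom once and re-evaluate. The standard small-argument limits would also carry it; the rule is the systematic route.


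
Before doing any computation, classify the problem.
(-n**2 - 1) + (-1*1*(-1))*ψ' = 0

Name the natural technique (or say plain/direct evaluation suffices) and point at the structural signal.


Technique: no special technique — solved for the derivative, ψ never appears on the right — this is a direct integration in n, not a differential-equations problem at heart.


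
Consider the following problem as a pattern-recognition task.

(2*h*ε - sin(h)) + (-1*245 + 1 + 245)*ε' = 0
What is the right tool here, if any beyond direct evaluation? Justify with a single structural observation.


Diagnosis: a linear integrating factor — first power of ε, nonzero forcing: the integrating-factor recipe applies verbatim with p = 2*h.


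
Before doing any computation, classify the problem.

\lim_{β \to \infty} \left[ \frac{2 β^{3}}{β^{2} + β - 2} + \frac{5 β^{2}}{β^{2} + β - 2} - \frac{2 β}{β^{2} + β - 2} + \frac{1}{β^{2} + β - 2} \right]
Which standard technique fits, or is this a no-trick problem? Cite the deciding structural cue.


Technique: dominant-term comparison — divide through by the highest power of β; every lower-order term dies and the dominant terms decide the limit. As a single quotient, the ∞/∞ shape would yield to repeated differentiation as well — the growth comparison gets there in one look.


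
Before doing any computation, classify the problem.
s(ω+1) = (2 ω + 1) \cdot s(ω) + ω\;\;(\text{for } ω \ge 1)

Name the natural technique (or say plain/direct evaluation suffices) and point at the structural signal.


Best approach: a summation factor — an index-dependent multiplier 2 ω + 1 rules out characteristic roots; a summation factor converts it to a pure difference.


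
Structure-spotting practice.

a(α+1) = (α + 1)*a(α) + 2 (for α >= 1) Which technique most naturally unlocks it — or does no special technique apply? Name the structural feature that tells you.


Method: a summation factor — the coefficient α + 1 drifts with the index, so no fixed root exists; normalizing by the cumulative product telescopes it.


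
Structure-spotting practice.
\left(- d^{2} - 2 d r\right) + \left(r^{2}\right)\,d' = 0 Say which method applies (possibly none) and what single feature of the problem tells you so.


Verdict: the homogeneous substitution — the slope is degree-zero homogeneous: the ratio substitution v = d/r collapses it. This doubles as a Bernoulli equation in the unknown as written; the homogeneous route needs no setup at all.


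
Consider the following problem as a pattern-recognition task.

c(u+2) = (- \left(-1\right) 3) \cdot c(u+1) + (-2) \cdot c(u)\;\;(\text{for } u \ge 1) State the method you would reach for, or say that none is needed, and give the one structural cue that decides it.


Verdict: the characteristic-root method — because shifting u leaves the equation's coefficients unchanged, exponential trials reduce it to algebra.


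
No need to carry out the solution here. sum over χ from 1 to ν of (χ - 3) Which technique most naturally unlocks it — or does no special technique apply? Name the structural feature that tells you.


Best approach: no special technique — nothing telescopes and nothing is geometric; polynomial terms in χ sum term by term.


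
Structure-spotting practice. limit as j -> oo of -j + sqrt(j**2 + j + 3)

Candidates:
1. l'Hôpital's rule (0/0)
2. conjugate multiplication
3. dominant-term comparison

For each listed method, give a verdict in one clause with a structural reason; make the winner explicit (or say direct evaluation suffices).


Method: conjugate multiplication — divergence minus divergence hides a finite answer — expose it by pairing sqrt(j**2 + j + 3) - j with its conjugate.
- l'Hôpital's rule (0/0): no quotient structure at all: the clash is ∞ minus ∞, which rationalizing converts into a tractable ratio.
- conjugate multiplication: yes — fits the structure here.
- dominant-term comparison: this is not a rational comparison of growth rates at infinity.


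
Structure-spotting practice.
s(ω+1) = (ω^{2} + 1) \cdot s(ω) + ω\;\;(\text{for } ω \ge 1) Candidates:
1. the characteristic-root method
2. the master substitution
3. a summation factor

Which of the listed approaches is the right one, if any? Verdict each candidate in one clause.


Best approach: a summation factor — one-term recursion with variable weight ω^{2} + 1 is solved by product normalization, not by root-finding.
- the characteristic-root method — the coefficients vary with the index, breaking the constant-coefficient structure the method needs.
- the master substitution: this is shift-type recursion, outside the divide-and-conquer template.
- a summation factor — yes, a natural case for it.


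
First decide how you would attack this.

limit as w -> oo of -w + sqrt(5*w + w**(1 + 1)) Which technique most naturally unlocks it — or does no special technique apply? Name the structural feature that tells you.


Technique: conjugate multiplication — two divergent pieces with a minus sign between them and a radical in the mix: rationalize sqrt(5*w + w**(1 + 1)) - w before any limit law applies.


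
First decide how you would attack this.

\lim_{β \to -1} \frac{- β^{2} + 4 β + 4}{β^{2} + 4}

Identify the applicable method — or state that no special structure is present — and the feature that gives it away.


Technique: no special technique — nothing blocks direct substitution at -1: plug in and finish.


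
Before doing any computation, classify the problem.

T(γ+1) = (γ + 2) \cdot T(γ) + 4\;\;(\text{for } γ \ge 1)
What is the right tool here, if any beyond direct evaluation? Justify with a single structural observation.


Diagnosis: a summation factor — one step of memory with a weight γ + 2 that changes as the index grows — the summation-factor construction is built for this.


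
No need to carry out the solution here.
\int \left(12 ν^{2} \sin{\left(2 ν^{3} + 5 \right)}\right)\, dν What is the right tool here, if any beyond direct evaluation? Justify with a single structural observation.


Technique: u-substitution — structure check: outer function, inner expression 2 ν^{3} + 5, inner derivative as a factor — the classic u = 2 ν^{3} + 5 pattern.


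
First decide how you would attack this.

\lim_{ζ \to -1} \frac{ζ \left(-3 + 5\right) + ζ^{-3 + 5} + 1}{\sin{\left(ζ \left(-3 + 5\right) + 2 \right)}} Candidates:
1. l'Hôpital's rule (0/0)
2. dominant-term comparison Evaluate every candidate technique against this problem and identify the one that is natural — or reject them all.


Best approach: l'Hôpital's rule (0/0) — plug in -1: top and bottom both hit zero, so differentiate each and retry. One could equally expand both pieces locally and compare leading terms; the rule does that in one stroke.
- l'Hôpital's rule (0/0): a fit — the right tool for this form.
- dominant-term comparison: this is not a rational comparison of growth rates at infinity.


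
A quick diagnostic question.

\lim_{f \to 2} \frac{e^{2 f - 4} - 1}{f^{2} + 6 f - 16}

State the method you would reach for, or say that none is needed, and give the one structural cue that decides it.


Method: l'Hôpital's rule (0/0) — both numerator and denominator vanish at 2: the genuine 0/0 indeterminate that l'Hôpital exists for. The standard small-argument limits would also carry it; the rule is the systematic route.


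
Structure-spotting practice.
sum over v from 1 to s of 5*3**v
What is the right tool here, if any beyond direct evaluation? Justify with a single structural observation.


Technique: the geometric series formula — each term is 3 times the previous one, so the geometric-series formula applies directly.


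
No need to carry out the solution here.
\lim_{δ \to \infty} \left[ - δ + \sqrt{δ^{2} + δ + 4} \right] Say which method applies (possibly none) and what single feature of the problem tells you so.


Method: conjugate multiplication — turning the difference into a conjugate-rationalized ratio makes the limit readable.


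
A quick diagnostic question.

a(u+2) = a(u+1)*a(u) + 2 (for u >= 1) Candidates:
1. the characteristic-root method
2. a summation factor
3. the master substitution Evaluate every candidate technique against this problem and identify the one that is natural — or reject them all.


Best approach: no special technique — the new term depends nonlinearly on the old ones, which disqualifies every superposition-based technique.
- the characteristic-root method: nonlinearity rules out exponential-mode superposition from the start.
- a summation factor — the recursion is nonlinear — outside the first-order linear family a summation factor addresses.
- the master substitution: the recursion steps by a constant offset, so exponential reindexing is pointless.


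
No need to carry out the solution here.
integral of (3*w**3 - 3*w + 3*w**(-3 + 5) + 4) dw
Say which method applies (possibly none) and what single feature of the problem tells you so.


Best approach: no special technique — scan for structure and find none: constant multiples of powers of w, integrate directly.


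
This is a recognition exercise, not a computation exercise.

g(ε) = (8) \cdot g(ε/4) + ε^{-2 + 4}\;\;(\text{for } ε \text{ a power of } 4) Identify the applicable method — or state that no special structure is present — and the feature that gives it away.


Diagnosis: the master substitution — the argument shrinks by the factor 4, so measure the index on a logarithmic scale and the recursion becomes a shift.


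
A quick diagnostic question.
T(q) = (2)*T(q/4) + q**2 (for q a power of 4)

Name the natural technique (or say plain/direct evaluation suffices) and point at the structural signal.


Technique: the master substitution — the argument shrinks by the factor 4, so measure the index on a logarithmic scale and the recursion becomes a shift.


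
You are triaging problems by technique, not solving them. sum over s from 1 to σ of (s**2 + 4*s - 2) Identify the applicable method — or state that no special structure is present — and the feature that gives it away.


Best approach: no special technique — every summand is a constant multiple of a power of s — apply the standard power-sum identities one degree at a time.


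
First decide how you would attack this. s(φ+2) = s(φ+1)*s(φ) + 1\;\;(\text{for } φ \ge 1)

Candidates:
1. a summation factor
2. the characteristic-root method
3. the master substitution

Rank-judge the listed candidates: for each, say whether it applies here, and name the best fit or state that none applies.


Verdict: no special technique — the new term depends nonlinearly on the old ones, which disqualifies every superposition-based technique.
- a summation factor — the recursion is nonlinear — outside the first-order linear family a summation factor addresses.
- the characteristic-root method: the recursion is nonlinear in the sequence values, so no linear-modes ansatz applies.
- the master substitution — with no divided-index recursive call, reindexing by powers of a base buys nothing.


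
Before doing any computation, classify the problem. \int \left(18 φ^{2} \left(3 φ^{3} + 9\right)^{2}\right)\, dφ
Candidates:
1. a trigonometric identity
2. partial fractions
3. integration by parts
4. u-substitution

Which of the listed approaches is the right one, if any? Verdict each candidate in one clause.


Diagnosis: u-substitution — read it as f(3 φ^{3} + 9) times a constant multiple of d(3 φ^{3} + 9): one substitution, u = 3 φ^{3} + 9, finishes it. A patient expand-and-integrate also lands it; recognizing the inner expression is the shortcut.
- a trigonometric identity — with no trigonometric functions present, identity rewriting has no target.
- partial fractions: the expression is not a ratio of polynomials that decomposes further.
- integration by parts — parts would only shuffle a directly integrable integrand.
- u-substitution: yes — fits the structure here.


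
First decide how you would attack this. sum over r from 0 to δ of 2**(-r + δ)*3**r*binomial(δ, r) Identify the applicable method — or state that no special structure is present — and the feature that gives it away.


Diagnosis: the binomial theorem — terms weighting binomial(δ, r) against matched powers of 3 and 2 reassemble into (3 + 2)^δ by the binomial theorem.


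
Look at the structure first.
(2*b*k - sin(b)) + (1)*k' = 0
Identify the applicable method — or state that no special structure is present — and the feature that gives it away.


Diagnosis: a linear integrating factor — the unknown enters only to the first power against a nonzero forcing term — the integrating-factor template applies directly.


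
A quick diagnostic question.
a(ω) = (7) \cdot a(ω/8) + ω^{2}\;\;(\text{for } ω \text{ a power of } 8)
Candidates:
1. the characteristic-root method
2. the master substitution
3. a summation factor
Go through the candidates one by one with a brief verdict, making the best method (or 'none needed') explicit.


Technique: the master substitution — the argument contracts 8-fold per step: reindex ω exponentially and solve the linear recurrence in the new index.
- the characteristic-root method — a divided-index call is not the fixed-shift linear shape that characteristic roots solve.
- the master substitution — yes — fits the structure here.
- a summation factor — the recursion divides its index rather than shifting it — there is no previous-term chain for a summation factor to telescope.


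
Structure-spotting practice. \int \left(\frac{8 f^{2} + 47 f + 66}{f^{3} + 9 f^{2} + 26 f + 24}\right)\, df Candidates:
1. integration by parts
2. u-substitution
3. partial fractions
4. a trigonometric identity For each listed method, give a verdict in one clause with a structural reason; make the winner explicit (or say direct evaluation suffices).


Technique: partial fractions — the bottom factors while the top stays lower-degree — split into simple fractions and integrate piece by piece.
- integration by parts — there is no nonconstant-polynomial-times-kernel split with an exp, sine, cosine (degree-1 argument), or logarithm partner.
- u-substitution — no subexpression of the integrand serves as a whole-integral substitution inner — individual terms may offer their own, but none carries its derivative as a factor of the full integrand; a working change of variable would have to be constructed from outside the expression.
- partial fractions: a fit — the right tool for this form.
- a trigonometric identity — no sine or cosine appears, so there is nothing for a trigonometric identity to act on.


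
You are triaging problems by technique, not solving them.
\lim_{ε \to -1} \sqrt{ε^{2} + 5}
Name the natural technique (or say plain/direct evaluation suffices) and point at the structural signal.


Method: no special technique — no denominator vanishes and nothing blows up at -1: direct substitution is the whole computation.


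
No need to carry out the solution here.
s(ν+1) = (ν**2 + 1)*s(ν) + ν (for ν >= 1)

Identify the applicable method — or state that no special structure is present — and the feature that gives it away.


Best approach: a summation factor — the coefficient ν**2 + 1 drifts with the index, so no fixed root exists; normalizing by the cumulative product telescopes it.


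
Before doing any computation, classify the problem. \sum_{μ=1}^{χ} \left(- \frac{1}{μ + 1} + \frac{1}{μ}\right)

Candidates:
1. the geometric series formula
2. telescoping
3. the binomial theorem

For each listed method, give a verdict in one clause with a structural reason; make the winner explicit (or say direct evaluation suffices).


Diagnosis: telescoping — the generic term is a one-step difference of \frac{1}{μ}, so partial sums shortcut to endpoint evaluation.
- the geometric series formula: no single multiplier carries one term to the next throughout the sum.
- telescoping — applicable, and directly so.
- the binomial theorem: the terms lack the binomial-coefficient-weighted complementary-power pattern of an expansion.


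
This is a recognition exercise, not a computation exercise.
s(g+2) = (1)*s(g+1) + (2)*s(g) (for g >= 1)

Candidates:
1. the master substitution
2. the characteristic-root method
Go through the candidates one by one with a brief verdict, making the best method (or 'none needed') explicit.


Method: the characteristic-root method — constant coefficients and linearity mean the ansatz r^g reduces it to solving the characteristic polynomial.
- the master substitution: this is shift-type recursion, outside the divide-and-conquer template.
- the characteristic-root method: applies; the problem has the shape this method handles.


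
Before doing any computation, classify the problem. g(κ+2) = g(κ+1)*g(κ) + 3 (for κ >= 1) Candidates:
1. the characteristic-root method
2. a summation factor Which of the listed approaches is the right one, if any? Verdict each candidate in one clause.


Best approach: no special technique — the map from one term to the next is curved, not linear, so linear closed-form machinery does not attach.
- the characteristic-root method: nonlinearity rules out exponential-mode superposition from the start.
- a summation factor — no summation factor applies — the rule is not linear in the sequence values.


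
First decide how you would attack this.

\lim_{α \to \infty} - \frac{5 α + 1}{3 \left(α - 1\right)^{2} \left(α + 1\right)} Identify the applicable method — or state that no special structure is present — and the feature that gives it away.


Verdict: dominant-term comparison — growth-rate triage: the leading powers of α decide the limit, everything else is noise. Differentiating the expression as a single quotient would eventually settle it as well; matching dominant growth settles it immediately.


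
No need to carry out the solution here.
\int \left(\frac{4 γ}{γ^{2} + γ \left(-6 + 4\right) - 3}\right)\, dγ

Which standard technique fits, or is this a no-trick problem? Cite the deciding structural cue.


Diagnosis: partial fractions — the integrand is a proper rational function and its denominator (γ^{2} + γ \left(-6 + 4\right) - 3) factors into distinct pieces, so it splits into simple fractions.


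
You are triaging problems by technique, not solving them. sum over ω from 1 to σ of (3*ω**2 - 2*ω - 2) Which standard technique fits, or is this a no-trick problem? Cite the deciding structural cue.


Technique: no special technique — with only polynomial terms in ω present, the classical sum-of-powers identities are all you need.


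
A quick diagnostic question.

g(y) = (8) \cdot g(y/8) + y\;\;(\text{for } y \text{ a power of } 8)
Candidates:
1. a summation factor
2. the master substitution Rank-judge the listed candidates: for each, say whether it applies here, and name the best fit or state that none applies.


Best approach: the master substitution — the argument contracts 8-fold per step: reindex y exponentially and solve the linear recurrence in the new index.
- a summation factor — the recursion divides its index rather than shifting it — there is no previous-term chain for a summation factor to telescope.
- the master substitution: applicable, and directly so.


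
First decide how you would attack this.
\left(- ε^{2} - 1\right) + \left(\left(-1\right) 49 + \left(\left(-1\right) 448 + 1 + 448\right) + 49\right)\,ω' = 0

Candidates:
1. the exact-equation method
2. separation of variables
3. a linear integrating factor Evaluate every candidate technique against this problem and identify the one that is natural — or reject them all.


Method: no special technique — the slope is a pure function of ε; integrate both sides and be done.
- the exact-equation method — the unknown never enters the equation — exactness holds emptily, with nothing for the method to add.
- separation of variables: any separation here is vacuous (nothing depends on the unknown); direct integration is the honest label.
- a linear integrating factor: the linear template holds only trivially here (the unknown is absent, so the coefficient is zero) — the method is not the natural label.


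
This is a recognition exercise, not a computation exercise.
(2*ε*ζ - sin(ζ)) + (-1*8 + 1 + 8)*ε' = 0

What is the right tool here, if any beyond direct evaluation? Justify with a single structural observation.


Best approach: a linear integrating factor — the unknown enters only to the first power against a nonzero forcing term — the integrating-factor template applies directly.


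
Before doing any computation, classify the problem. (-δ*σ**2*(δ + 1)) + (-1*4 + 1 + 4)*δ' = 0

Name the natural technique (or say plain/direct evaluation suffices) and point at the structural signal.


Verdict: separation of variables — separating collects all δ-dependence with the derivative and leaves all σ-dependence opposite: variables separate. Rearranged, this also fits the Bernoulli template directly; separation reads the product structure as given.


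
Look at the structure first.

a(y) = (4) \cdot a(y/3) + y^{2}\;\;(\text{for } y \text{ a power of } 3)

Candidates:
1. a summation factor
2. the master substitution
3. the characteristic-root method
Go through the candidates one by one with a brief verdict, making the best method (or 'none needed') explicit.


Technique: the master substitution — the argument contracts 3-fold per step: reindex y exponentially and solve the linear recurrence in the new index.
- a summation factor — the recursion divides its index rather than shifting it — there is no previous-term chain for a summation factor to telescope.
- the master substitution — yes, a natural case for it.
- the characteristic-root method — a divided-index call is not the fixed-shift linear shape that characteristic roots solve.


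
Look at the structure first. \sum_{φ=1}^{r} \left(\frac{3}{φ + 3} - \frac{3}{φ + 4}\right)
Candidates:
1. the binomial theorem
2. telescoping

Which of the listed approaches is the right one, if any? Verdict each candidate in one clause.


Best approach: telescoping — consecutive terms evaluate one function at adjacent indices (\frac{3}{φ + 3} is its current value): one term's tail is the next term's head, so the chain collapses.
- the binomial theorem — the summand does not match any term pattern of an expanded binomial power.
- telescoping: yes — fits the structure here.


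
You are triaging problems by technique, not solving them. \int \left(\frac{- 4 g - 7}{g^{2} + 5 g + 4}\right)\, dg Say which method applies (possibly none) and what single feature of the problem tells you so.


Verdict: partial fractions — g^{2} + 5 g + 4 splits into linear pieces, so the quotient is a sum of simple fractions — decompose before integrating.


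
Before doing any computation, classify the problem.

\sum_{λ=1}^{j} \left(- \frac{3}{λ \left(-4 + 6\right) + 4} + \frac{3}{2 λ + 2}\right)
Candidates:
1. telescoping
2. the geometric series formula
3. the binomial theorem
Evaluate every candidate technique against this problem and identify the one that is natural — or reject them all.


Diagnosis: telescoping — consecutive terms evaluate one function at adjacent indices (\frac{3}{2 λ + 2} is its current value): one term's tail is the next term's head, so the chain collapses.
- telescoping — yes, a natural case for it.
- the geometric series formula — there is no constant term-to-term ratio.
- the binomial theorem: the summand does not match any term pattern of an expanded binomial power.


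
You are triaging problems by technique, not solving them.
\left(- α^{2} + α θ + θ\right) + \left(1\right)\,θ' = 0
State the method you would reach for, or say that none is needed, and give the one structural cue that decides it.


Technique: a linear integrating factor — the unknown enters only to the first power against a nonzero forcing term — the integrating-factor template applies directly.


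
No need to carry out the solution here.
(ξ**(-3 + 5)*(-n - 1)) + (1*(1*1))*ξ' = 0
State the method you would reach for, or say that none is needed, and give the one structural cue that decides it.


Diagnosis: separation of variables — all dependence on the two variables factors apart, the defining separable shape.


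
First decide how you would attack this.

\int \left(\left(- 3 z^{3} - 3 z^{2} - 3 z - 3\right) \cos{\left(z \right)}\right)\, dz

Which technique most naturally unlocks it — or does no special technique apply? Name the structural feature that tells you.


Method: integration by parts — differentiate - 3 z^{3} - 3 z^{2} - 3 z - 3, integrate \cos{\left(z \right)}: each pass lowers the polynomial degree, so parts terminates.


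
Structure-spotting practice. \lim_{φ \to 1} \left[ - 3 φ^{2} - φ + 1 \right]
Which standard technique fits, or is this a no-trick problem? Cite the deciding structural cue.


Technique: no special technique — no denominator vanishes and nothing blows up at 1: direct substitution is the whole computation.


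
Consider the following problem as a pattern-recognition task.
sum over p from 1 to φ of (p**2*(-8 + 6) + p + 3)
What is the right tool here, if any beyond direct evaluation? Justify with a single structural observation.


Best approach: no special technique — Faulhaber territory: sum each constant-multiple power of p with its closed-form formula, no trick required.


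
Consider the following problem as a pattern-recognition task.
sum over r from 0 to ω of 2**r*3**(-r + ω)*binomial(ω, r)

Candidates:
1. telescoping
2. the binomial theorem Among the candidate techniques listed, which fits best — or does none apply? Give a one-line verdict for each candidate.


Method: the binomial theorem — binomial coefficients against complementary powers of 2 and 3: recognize the binomial expansion and resum.
- telescoping: neither a shifted-difference shape nor integer-spaced poles are present.
- the binomial theorem — yes — fits the structure here.


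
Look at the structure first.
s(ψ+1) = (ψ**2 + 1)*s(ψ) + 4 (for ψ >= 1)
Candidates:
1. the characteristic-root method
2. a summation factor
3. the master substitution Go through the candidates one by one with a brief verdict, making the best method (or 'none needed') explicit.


Technique: a summation factor — with the index-dependent coefficient ψ**2 + 1, dividing by the cumulative product turns the left side into a pure difference.
- the characteristic-root method: the coefficients vary with the index, breaking the constant-coefficient structure the method needs.
- a summation factor: yes — fits the structure here.
- the master substitution: there is no divide-the-index recursive argument.


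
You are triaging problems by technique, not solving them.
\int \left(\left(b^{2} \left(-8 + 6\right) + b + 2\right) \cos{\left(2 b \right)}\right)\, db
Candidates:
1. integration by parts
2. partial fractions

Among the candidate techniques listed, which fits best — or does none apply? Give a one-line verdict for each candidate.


Method: integration by parts — differentiate (b^{2} \left(-8 + 6\right) + b + 2), integrate \cos{\left(2 b \right)}: each pass lowers the polynomial degree, so parts terminates.
- integration by parts: yes, a natural case for it.
- partial fractions — there is no rational-function structure to decompose.


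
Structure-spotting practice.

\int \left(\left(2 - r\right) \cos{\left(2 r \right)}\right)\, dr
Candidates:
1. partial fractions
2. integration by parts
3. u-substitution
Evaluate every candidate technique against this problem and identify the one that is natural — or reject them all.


Verdict: integration by parts — 2 - r dies after finitely many derivatives while \cos{\left(2 r \right)} cycles under integration — the tabular/parts setup.
- partial fractions: there is no rational-function structure to decompose.
- integration by parts: applies; the problem has the shape this method handles.
- u-substitution: no subexpression of the integrand serves as a whole-integral substitution inner — individual terms may offer their own, but none carries its derivative as a factor of the full integrand; a working change of variable would have to be constructed from outside the expression.


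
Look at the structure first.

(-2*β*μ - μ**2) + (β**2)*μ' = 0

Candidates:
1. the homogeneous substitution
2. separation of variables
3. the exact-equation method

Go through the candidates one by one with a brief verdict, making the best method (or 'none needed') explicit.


Diagnosis: the homogeneous substitution — solved for the derivative, the right side is unchanged under scaling β and μ together — it depends only on the ratio μ/β, so substitute a single ratio variable. This doubles as a Bernoulli equation in the unknown as written; the homogeneous route needs no setup at all.
- the homogeneous substitution — yes — fits the structure here.
- separation of variables — the two dependences are entangled, not a clean product of one-variable pieces.
- the exact-equation method: exactness fails on the nose — the mixed partials do not match.


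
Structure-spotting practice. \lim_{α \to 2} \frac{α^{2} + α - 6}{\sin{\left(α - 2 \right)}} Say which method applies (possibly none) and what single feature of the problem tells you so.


Diagnosis: l'Hôpital's rule (0/0) — both numerator and denominator vanish at 2: the genuine 0/0 indeterminate that l'Hôpital exists for. Expanding numerator and denominator to first order gives the same value — the rule automates exactly that.


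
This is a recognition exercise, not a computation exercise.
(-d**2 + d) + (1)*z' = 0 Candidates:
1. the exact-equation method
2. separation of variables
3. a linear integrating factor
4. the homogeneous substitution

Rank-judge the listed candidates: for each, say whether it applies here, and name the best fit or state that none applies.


Verdict: no special technique — solved for the derivative, no z appears — this is antidifferentiation in d wearing ODE clothing.
- the exact-equation method: the unknown never enters the equation — exactness holds emptily, with nothing for the method to add.
- separation of variables: any separation here is vacuous (nothing depends on the unknown); direct integration is the honest label.
- a linear integrating factor: with the unknown absent the integrating factor is a formality; direct integration is the working structure.
- the homogeneous substitution: the slope changes under joint rescaling, failing the degree-zero test.


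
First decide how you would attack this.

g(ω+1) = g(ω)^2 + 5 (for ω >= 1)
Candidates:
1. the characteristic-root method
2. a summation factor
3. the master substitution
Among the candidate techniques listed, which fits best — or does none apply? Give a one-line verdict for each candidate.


Technique: no special technique — the map from one term to the next is curved, not linear, so linear closed-form machinery does not attach.
- the characteristic-root method — the recursion is nonlinear in the sequence values, so no linear-modes ansatz applies.
- a summation factor — the recursion is nonlinear — outside the first-order linear family a summation factor addresses.
- the master substitution — this is shift-type recursion, outside the divide-and-conquer template.


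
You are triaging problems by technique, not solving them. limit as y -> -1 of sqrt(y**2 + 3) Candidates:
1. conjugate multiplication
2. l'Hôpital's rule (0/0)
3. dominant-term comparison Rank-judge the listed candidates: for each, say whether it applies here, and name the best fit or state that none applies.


Verdict: no special technique — the expression is continuous at -1 — substitute and evaluate; no indeterminate form appears.
- conjugate multiplication: there are no radicals in tension whose conjugate would simplify matters.
- l'Hôpital's rule (0/0): evaluation at the point is determinate, so the rule has nothing to repair.
- dominant-term comparison — no ranking of term growth rates resolves the limit here.


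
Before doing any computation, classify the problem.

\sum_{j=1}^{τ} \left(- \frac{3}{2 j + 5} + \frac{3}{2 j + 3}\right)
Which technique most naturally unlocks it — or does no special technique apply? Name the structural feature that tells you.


Diagnosis: telescoping — consecutive terms evaluate one function at adjacent indices (\frac{3}{2 j + 3} is its current value): one term's tail is the next term's head, so the chain collapses.


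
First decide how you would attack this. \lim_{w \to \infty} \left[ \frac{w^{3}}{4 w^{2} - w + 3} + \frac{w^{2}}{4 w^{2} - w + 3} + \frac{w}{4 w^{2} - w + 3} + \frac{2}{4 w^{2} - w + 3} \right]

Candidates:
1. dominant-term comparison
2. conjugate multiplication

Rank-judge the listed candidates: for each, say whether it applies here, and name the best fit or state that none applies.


Verdict: dominant-term comparison — divide through by the highest power of w; every lower-order term dies and the dominant terms decide the limit.
- dominant-term comparison — yes, a natural case for it.
- conjugate multiplication: there is no infinity-minus-infinity radical difference to rationalize.


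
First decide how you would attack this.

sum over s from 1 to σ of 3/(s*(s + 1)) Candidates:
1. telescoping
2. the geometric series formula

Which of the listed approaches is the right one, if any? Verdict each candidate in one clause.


Technique: telescoping — poles of 3/(s*(s + 1)) differ by an integer, the telltale of a telescoping partial-fraction sum.
- telescoping: yes — fits the structure here.
- the geometric series formula — dividing successive terms gives an index-dependent quantity, not a constant.


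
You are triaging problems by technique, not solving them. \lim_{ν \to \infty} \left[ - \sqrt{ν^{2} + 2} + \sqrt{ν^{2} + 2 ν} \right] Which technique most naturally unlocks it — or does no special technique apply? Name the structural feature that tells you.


Verdict: conjugate multiplication — divergence minus divergence hides a finite answer — expose it by pairing \sqrt{ν^{2} + 2 ν} - \sqrt{ν^{2} + 2} with its conjugate.
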